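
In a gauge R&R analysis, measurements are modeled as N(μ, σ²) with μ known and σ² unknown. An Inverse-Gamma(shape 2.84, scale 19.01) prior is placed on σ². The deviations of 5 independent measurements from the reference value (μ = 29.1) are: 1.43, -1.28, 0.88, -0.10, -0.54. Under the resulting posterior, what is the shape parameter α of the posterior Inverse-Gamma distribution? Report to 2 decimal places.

5.34

With known mean μ and an Inverse-Gamma(α, β) prior on σ², the Normal likelihood is conjugate: posterior is Inv-Gamma(α + n/2, β + Σ(xᵢ−μ)²/2).
Σ(xᵢ−μ)² = (1.43)² + (-1.28)² + (0.88)² + (-0.10)² + (-0.54)² = 4.7593.
Posterior: Inv-Gamma(2.84 + 5/2, 19.01 + 4.7593/2) = Inv-Gamma(5.34, 21.38965).
Posterior α = 5.34.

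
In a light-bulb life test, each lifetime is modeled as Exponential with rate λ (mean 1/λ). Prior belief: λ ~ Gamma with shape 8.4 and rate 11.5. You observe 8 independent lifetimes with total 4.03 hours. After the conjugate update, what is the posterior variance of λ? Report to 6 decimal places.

0.067999

With a Gamma(shape α, rate β) prior on the exponential rate λ, the posterior after n observations with total T = Σxᵢ is Gamma(α+n, β+T).
Posterior: Gamma(8.4+8, 11.5+4.03) = Gamma(16.4, 15.53).
Var = α/β² = 0.067999.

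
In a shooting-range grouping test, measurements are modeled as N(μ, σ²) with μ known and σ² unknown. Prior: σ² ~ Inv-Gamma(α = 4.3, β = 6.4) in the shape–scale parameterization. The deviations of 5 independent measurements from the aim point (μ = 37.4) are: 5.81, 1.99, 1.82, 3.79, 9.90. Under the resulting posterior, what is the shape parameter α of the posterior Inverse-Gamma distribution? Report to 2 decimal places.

With known mean μ and an Inverse-Gamma(α, β) prior on σ², the Normal likelihood is conjugate: posterior is Inv-Gamma(α + n/2, β + Σ(xᵢ−μ)²/2).
Σ(xᵢ−μ)² = (5.81)² + (1.99)² + (1.82)² + (3.79)² + (9.90)² = 153.4027.
Posterior: Inv-Gamma(4.3 + 5/2, 6.4 + 153.4027/2) = Inv-Gamma(6.80, 83.10135).
Posterior α = 6.80.

6.80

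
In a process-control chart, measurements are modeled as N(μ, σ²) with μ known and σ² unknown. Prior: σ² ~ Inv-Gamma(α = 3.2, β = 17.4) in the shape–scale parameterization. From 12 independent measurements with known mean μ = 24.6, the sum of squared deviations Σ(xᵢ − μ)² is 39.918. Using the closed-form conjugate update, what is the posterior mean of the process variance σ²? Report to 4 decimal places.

4.5560

With known mean μ and an Inverse-Gamma(α, β) prior on σ², the Normal likelihood is conjugate: posterior is Inv-Gamma(α + n/2, β + Σ(xᵢ−μ)²/2).
Posterior: Inv-Gamma(3.2 + 12/2, 17.4 + 39.918/2) = Inv-Gamma(9.20, 37.3590).
E[σ²|data] = β/(α−1) = 37.3590/8.20 = 4.5560.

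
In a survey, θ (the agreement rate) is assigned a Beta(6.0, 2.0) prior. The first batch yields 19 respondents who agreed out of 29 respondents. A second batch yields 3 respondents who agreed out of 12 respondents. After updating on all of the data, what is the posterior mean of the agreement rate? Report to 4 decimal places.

0.5714

The Beta prior is conjugate to a Binomial/Bernoulli likelihood; the update adds successes to α and failures to β.
After batch 1: Beta(6.0+19, 2.0+10) = Beta(25.0, 12.0).
After batch 2: Beta(25.0+3, 12.0+9) = Beta(28.0, 21.0).
Posterior mean = α/(α+β) = 28.0/49.0 = 0.5714.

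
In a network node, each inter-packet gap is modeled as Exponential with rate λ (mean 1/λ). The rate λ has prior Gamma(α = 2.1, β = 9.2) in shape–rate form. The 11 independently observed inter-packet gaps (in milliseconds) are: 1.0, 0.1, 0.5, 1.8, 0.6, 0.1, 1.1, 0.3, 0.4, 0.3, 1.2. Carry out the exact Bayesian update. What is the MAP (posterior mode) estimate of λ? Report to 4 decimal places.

0.7289

With a Gamma(shape α, rate β) prior on the exponential rate λ, the posterior after n observations with total T = Σxᵢ is Gamma(α+n, β+T).
Sum of observations T = 7.4 milliseconds; n = 11.
Posterior: Gamma(2.1+11, 9.2+7.4) = Gamma(13.1, 16.6).
Mode = (α−1)/β = 0.7289.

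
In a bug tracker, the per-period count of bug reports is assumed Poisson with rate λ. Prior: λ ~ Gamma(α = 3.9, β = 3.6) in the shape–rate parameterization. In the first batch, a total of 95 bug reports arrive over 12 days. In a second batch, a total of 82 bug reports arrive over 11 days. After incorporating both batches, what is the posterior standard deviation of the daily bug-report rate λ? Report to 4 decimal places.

0.5056

With a Gamma(shape α, rate β) prior, the Poisson likelihood is conjugate: the posterior is Gamma(α + ΣXᵢ, β + n).
After batch 1: Gamma(α+S, β+n) = Gamma(3.9+95, 3.6+12) = Gamma(98.9, 15.6).
After batch 2: Gamma(α+S, β+n) = Gamma(98.9+82, 15.6+11) = Gamma(180.9, 26.6).
SD = √α/β = √180.9/26.6 = 0.5056.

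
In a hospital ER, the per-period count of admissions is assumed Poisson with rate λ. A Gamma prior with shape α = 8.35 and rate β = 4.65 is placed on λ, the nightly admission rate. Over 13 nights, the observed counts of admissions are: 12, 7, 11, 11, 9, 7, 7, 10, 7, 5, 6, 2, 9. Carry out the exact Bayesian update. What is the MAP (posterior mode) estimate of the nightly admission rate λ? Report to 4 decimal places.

With a Gamma(shape α, rate β) prior, the Poisson likelihood is conjugate: the posterior is Gamma(α + ΣXᵢ, β + n).
Sum of counts S = 103 over n = 13 nights.
Posterior: Gamma(α+S, β+n) = Gamma(8.35+103, 4.65+13) = Gamma(111.35, 17.65).
Mode of Gamma(α,β) for α≥1 is (α−1)/β = 110.35/17.65 = 6.2521.

6.2521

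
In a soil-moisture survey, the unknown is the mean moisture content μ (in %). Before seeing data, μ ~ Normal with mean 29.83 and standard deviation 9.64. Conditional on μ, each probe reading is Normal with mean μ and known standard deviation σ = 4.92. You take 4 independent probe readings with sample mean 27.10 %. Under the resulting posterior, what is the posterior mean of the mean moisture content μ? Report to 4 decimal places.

For Normal data with known variance σ², a Normal(μ₀, σ₀²) prior on μ is conjugate. Posterior precision = 1/σ₀² + n/σ²; posterior mean is the precision-weighted average of μ₀ and x̄.
n·x̄ = 4·27.10 = 108.4.
σ₀² = 9.64² = 92.9296, σ² = 4.92² = 24.2064; σ² + n·σ₀² = 24.2064 + 4·92.9296 = 395.9248.
Posterior mean = (μ₀/σ₀² + n·x̄/σ²)/(1/σ₀² + n/σ²) = (σ²·μ₀ + σ₀²·n·x̄)/(σ² + n·σ₀²) = (24.2064·29.83 + 92.9296·108.4)/395.9248 = 10795.645552/395.9248 = 27.2669.

27.2669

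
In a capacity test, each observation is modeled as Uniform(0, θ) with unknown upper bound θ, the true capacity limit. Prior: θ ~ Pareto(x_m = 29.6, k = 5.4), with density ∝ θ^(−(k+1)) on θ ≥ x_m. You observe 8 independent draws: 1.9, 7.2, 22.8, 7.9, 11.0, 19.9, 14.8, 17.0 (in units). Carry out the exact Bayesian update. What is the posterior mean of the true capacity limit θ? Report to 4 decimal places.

31.9871

A Pareto(scale x_m, shape k) prior on the upper bound θ of Uniform(0, θ) is conjugate: posterior is Pareto(max(x_m, max xᵢ), k + n).
Sample maximum = 22.8; prior scale x_m = 29.6 → posterior scale = max = 29.6.
Posterior shape = 5.4 + 8 = 13.4.
E[θ|data] = k·x_m/(k−1) = 13.4·29.6/12.4 = 31.9871.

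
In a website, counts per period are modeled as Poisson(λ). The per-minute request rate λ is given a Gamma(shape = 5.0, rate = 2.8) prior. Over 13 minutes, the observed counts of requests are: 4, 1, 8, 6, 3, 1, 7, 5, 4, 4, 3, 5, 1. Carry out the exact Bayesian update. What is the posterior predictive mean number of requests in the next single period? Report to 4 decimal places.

With a Gamma(shape α, rate β) prior, the Poisson likelihood is conjugate: the posterior is Gamma(α + ΣXᵢ, β + n).
Sum of counts S = 52 over n = 13 minutes.
Posterior: Gamma(α+S, β+n) = Gamma(5.0+52, 2.8+13) = Gamma(57.0, 15.8).
The predictive distribution for one future period is NegBinom with mean α/β = 3.6076.

3.6076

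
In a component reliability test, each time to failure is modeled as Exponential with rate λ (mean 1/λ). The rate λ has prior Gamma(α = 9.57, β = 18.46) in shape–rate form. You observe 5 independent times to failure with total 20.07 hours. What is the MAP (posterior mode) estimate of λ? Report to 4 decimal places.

0.3522

With a Gamma(shape α, rate β) prior on the exponential rate λ, the posterior after n observations with total T = Σxᵢ is Gamma(α+n, β+T).
Posterior: Gamma(9.57+5, 18.46+20.07) = Gamma(14.57, 38.53).
Mode = (α−1)/β = 0.3522.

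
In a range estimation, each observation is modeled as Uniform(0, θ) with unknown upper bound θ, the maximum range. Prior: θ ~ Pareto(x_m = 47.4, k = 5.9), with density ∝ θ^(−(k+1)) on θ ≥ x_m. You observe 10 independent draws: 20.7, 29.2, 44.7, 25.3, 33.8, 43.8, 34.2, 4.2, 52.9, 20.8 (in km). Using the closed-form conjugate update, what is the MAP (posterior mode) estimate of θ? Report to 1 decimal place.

52.9

A Pareto(scale x_m, shape k) prior on the upper bound θ of Uniform(0, θ) is conjugate: posterior is Pareto(max(x_m, max xᵢ), k + n).
Sample maximum = 52.9; prior scale x_m = 47.4 → posterior scale = max = 52.9.
Posterior shape = 5.9 + 10 = 15.9.
The Pareto density is decreasing on [x_m, ∞), so the mode is x_m = 52.9.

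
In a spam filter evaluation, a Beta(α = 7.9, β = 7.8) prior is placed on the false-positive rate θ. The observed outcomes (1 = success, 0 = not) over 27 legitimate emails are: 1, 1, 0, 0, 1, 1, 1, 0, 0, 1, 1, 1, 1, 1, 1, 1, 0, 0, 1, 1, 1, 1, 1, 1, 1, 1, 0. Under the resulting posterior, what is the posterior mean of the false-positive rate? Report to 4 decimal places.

0.6534

The Beta prior is conjugate to a Binomial/Bernoulli likelihood; the update adds successes to α and failures to β.
Posterior: Beta(α+k, β+n−k) = Beta(7.9+20, 7.8+7) = Beta(27.9, 14.8).
Posterior mean = α/(α+β) = 27.9/42.7 = 0.6534.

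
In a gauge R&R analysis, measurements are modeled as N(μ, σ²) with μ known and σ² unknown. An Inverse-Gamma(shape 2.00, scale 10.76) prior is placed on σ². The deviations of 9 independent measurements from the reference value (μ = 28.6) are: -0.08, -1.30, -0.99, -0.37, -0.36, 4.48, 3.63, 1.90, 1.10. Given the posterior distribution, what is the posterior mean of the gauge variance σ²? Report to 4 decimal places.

With known mean μ and an Inverse-Gamma(α, β) prior on σ², the Normal likelihood is conjugate: posterior is Inv-Gamma(α + n/2, β + Σ(xᵢ−μ)²/2).
Σ(xᵢ−μ)² = (-0.08)² + (-1.30)² + (-0.99)² + (-0.37)² + (-0.36)² + (4.48)² + (3.63)² + (1.90)² + (1.10)² = 41.0103.
Posterior: Inv-Gamma(2.00 + 9/2, 10.76 + 41.0103/2) = Inv-Gamma(6.50, 31.26515).
E[σ²|data] = β/(α−1) = 31.26515/5.50 = 5.6846.

5.6846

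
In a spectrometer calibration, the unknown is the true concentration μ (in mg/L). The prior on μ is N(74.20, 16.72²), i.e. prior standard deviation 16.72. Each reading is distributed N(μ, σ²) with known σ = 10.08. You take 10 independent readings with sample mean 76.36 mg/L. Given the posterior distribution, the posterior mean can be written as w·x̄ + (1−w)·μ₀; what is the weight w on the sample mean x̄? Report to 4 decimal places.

For Normal data with known variance σ², a Normal(μ₀, σ₀²) prior on μ is conjugate. Posterior precision = 1/σ₀² + n/σ²; posterior mean is the precision-weighted average of μ₀ and x̄.
σ₀² = 16.72² = 279.5584, σ² = 10.08² = 101.6064. Prior precision 1/σ₀² = 1/279.5584; data precision n/σ² = 10/101.6064.
w = (n/σ²)/(1/σ₀² + n/σ²) = n·σ₀²/(σ² + n·σ₀²) = 10·279.5584/(101.6064 + 10·279.5584) = 2795.584/2897.1904 = 0.9649.

0.9649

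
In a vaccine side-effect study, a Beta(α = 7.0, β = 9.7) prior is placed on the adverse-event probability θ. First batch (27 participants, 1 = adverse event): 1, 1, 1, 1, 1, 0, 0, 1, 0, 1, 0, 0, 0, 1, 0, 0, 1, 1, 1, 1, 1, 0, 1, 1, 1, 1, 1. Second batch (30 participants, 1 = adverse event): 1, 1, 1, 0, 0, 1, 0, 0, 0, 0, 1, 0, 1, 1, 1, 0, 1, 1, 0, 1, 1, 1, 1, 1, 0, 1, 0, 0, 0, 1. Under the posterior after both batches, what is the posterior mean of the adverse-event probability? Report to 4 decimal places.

0.5699

The Beta prior is conjugate to a Binomial/Bernoulli likelihood; the update adds successes to α and failures to β.
After batch 1: Beta(7.0+18, 9.7+9) = Beta(25.0, 18.7).
After batch 2: Beta(25.0+17, 18.7+13) = Beta(42.0, 31.7).
Posterior mean = α/(α+β) = 42.0/73.7 = 0.5699.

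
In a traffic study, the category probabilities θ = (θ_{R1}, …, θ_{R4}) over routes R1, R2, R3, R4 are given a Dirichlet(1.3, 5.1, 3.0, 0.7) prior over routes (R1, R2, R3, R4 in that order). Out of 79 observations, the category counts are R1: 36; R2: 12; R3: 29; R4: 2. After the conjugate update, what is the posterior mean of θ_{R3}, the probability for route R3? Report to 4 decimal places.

0.3591

The Dirichlet prior is conjugate to the Multinomial likelihood: each posterior αⱼ = prior αⱼ + observed count nⱼ.
Posterior concentration: (37.3, 17.1, 32.0, 2.7), total = 89.1.
E[θ_{R3}|data] = α_{R3}/Σα = 32.0/89.1 = 0.3591.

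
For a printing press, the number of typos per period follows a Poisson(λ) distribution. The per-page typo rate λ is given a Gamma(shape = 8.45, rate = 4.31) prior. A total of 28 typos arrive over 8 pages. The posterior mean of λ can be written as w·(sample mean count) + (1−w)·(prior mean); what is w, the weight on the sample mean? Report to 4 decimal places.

0.6499

With a Gamma(shape α, rate β) prior, the Poisson likelihood is conjugate: the posterior is Gamma(α + ΣXᵢ, β + n).
Posterior mean = (α₀+S)/(β₀+n) = [n/(β₀+n)]·(S/n) + [β₀/(β₀+n)]·(α₀/β₀), so only n and β₀ enter the weight.
Weight on data w = n/(β₀+n) = 8/(4.31+8) = 8/12.31 = 0.6499.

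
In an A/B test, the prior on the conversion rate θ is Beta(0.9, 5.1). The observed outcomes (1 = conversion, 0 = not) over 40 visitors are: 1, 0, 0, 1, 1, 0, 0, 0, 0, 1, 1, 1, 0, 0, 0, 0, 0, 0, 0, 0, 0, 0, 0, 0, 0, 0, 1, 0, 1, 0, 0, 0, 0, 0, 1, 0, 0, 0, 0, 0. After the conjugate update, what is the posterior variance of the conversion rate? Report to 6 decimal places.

The Beta prior is conjugate to a Binomial/Bernoulli likelihood; the update adds successes to α and failures to β.
Posterior: Beta(α+k, β+n−k) = Beta(0.9+9, 5.1+31) = Beta(9.9, 36.1).
Var = αβ/((α+β)²(α+β+1)) = 9.9·36.1/(46.0²·47.0) = 0.003594.

0.003594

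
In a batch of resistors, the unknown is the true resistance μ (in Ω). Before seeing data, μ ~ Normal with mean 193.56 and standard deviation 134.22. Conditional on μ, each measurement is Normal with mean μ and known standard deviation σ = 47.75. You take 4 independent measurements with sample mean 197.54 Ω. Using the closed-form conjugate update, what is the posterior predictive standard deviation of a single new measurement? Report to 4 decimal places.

For Normal data with known variance σ², a Normal(μ₀, σ₀²) prior on μ is conjugate. Posterior precision = 1/σ₀² + n/σ²; posterior mean is the precision-weighted average of μ₀ and x̄.
σ₀² = 134.22² = 18015.0084, σ² = 47.75² = 2280.0625; σ² + n·σ₀² = 2280.0625 + 4·18015.0084 = 74340.0961.
Posterior precision = 1/σ₀² + n/σ² = 1/18015.0084 + 4/2280.0625 = (σ² + n·σ₀²)/(σ₀²σ²) = 74340.0961/(18015.0084·2280.0625); posterior variance σₙ² = σ₀²σ²/(σ² + n·σ₀²) = 18015.0084·2280.0625/74340.0961 = 552.532849.
Predictive variance for one new observation = σₙ² + σ² = 18015.0084·2280.0625/74340.0961 + 2280.0625 = σ²·(σ₀² + 74340.0961)/74340.0961 = 2280.0625·92355.1045/74340.0961 = 2832.595349; SD = √(2280.0625·92355.1045/74340.0961) = 53.2221.

53.2221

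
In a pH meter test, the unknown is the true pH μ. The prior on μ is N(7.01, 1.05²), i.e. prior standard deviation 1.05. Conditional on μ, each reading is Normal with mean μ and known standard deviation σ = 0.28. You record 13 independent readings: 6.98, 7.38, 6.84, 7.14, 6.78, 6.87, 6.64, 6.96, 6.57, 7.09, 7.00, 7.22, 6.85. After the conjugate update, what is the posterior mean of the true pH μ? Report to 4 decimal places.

For Normal data with known variance σ², a Normal(μ₀, σ₀²) prior on μ is conjugate. Posterior precision = 1/σ₀² + n/σ²; posterior mean is the precision-weighted average of μ₀ and x̄.
Σxᵢ = 6.98 + 7.38 + 6.84 + 7.14 + 6.78 + 6.87 + 6.64 + 6.96 + 6.57 + 7.09 + 7.00 + 7.22 + 6.85 = 90.32, so n·x̄ = 90.32.
σ₀² = 1.05² = 1.1025, σ² = 0.28² = 0.0784; σ² + n·σ₀² = 0.0784 + 13·1.1025 = 14.4109.
Posterior mean = (μ₀/σ₀² + n·x̄/σ²)/(1/σ₀² + n/σ²) = (σ²·μ₀ + σ₀²·n·x̄)/(σ² + n·σ₀²) = (0.0784·7.01 + 1.1025·90.32)/14.4109 = 100.127384/14.4109 = 6.9480.

6.9480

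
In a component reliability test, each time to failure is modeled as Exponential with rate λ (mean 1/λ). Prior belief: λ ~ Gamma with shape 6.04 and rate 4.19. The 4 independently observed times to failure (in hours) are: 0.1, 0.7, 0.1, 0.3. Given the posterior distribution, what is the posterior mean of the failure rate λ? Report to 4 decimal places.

With a Gamma(shape α, rate β) prior on the exponential rate λ, the posterior after n observations with total T = Σxᵢ is Gamma(α+n, β+T).
Sum of observations T = 1.2 hours; n = 4.
Posterior: Gamma(6.04+4, 4.19+1.2) = Gamma(10.04, 5.39).
Posterior mean of λ = α/β = 10.04/5.39 = 1.8627.

1.8627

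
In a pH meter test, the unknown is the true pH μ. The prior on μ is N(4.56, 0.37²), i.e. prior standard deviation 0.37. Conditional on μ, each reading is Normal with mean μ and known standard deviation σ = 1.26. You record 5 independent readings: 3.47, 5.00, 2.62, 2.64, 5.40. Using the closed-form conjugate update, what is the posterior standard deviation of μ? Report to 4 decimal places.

For Normal data with known variance σ², a Normal(μ₀, σ₀²) prior on μ is conjugate. Posterior precision = 1/σ₀² + n/σ²; posterior mean is the precision-weighted average of μ₀ and x̄.
σ₀² = 0.37² = 0.1369, σ² = 1.26² = 1.5876; σ² + n·σ₀² = 1.5876 + 5·0.1369 = 2.2721.
Posterior precision = 1/σ₀² + n/σ² = 1/0.1369 + 5/1.5876 = (σ² + n·σ₀²)/(σ₀²σ²) = 2.2721/(0.1369·1.5876); posterior variance σₙ² = σ₀²σ²/(σ² + n·σ₀²) = 0.1369·1.5876/2.2721 = 0.095657.
Posterior SD = √σₙ² = √(0.1369·1.5876/2.2721) = 0.3093.

0.3093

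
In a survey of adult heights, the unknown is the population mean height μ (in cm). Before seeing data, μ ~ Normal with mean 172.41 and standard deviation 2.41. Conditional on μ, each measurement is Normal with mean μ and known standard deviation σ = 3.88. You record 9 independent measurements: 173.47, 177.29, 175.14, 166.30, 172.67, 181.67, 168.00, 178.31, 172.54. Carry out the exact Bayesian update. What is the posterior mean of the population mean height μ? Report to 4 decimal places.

173.5919

For Normal data with known variance σ², a Normal(μ₀, σ₀²) prior on μ is conjugate. Posterior precision = 1/σ₀² + n/σ²; posterior mean is the precision-weighted average of μ₀ and x̄.
Σxᵢ = 173.47 + 177.29 + 175.14 + 166.30 + 172.67 + 181.67 + 168.00 + 178.31 + 172.54 = 1565.39, so n·x̄ = 1565.39.
σ₀² = 2.41² = 5.8081, σ² = 3.88² = 15.0544; σ² + n·σ₀² = 15.0544 + 9·5.8081 = 67.3273.
Posterior mean = (μ₀/σ₀² + n·x̄/σ²)/(1/σ₀² + n/σ²) = (σ²·μ₀ + σ₀²·n·x̄)/(σ² + n·σ₀²) = (15.0544·172.41 + 5.8081·1565.39)/67.3273 = 11687.470763/67.3273 = 173.5919.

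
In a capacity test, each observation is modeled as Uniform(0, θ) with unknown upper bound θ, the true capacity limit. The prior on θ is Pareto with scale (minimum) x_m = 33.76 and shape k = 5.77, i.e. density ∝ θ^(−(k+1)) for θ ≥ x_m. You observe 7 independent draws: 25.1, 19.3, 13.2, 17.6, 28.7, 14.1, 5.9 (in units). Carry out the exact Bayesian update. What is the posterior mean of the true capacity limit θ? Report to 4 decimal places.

36.6283

A Pareto(scale x_m, shape k) prior on the upper bound θ of Uniform(0, θ) is conjugate: posterior is Pareto(max(x_m, max xᵢ), k + n).
Sample maximum = 28.7; prior scale x_m = 33.76 → posterior scale = max = 33.76.
Posterior shape = 5.77 + 7 = 12.77.
E[θ|data] = k·x_m/(k−1) = 12.77·33.76/11.77 = 36.6283.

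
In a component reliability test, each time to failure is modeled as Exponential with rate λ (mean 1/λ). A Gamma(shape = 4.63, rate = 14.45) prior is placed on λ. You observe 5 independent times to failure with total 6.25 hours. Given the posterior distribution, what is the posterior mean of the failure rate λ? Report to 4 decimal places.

With a Gamma(shape α, rate β) prior on the exponential rate λ, the posterior after n observations with total T = Σxᵢ is Gamma(α+n, β+T).
Posterior: Gamma(4.63+5, 14.45+6.25) = Gamma(9.63, 20.70).
Posterior mean of λ = α/β = 9.63/20.70 = 0.4652.

0.4652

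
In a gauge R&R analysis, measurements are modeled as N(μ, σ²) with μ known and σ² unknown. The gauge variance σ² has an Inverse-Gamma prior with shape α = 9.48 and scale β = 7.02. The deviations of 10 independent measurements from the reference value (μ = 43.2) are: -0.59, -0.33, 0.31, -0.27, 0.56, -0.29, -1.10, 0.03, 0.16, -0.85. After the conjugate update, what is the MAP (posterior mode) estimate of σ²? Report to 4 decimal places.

0.5498

With known mean μ and an Inverse-Gamma(α, β) prior on σ², the Normal likelihood is conjugate: posterior is Inv-Gamma(α + n/2, β + Σ(xᵢ−μ)²/2).
Σ(xᵢ−μ)² = (-0.59)² + (-0.33)² + (0.31)² + (-0.27)² + (0.56)² + (-0.29)² + (-1.10)² + (0.03)² + (0.16)² + (-0.85)² = 2.9827.
Posterior: Inv-Gamma(9.48 + 10/2, 7.02 + 2.9827/2) = Inv-Gamma(14.48, 8.51135).
Mode = β/(α+1) = 8.51135/15.48 = 0.5498.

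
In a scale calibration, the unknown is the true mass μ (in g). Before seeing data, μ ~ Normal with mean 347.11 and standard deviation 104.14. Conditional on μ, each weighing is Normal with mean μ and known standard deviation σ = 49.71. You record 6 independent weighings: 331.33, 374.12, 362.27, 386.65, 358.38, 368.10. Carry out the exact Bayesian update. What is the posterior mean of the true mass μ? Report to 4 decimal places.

For Normal data with known variance σ², a Normal(μ₀, σ₀²) prior on μ is conjugate. Posterior precision = 1/σ₀² + n/σ²; posterior mean is the precision-weighted average of μ₀ and x̄.
Σxᵢ = 331.33 + 374.12 + 362.27 + 386.65 + 358.38 + 368.10 = 2180.85, so n·x̄ = 2180.85.
σ₀² = 104.14² = 10845.1396, σ² = 49.71² = 2471.0841; σ² + n·σ₀² = 2471.0841 + 6·10845.1396 = 67541.9217.
Posterior mean = (μ₀/σ₀² + n·x̄/σ²)/(1/σ₀² + n/σ²) = (σ²·μ₀ + σ₀²·n·x̄)/(σ² + n·σ₀²) = (2471.0841·347.11 + 10845.1396·2180.85)/67541.9217 = 24509360.698611/67541.9217 = 362.8763.

362.8763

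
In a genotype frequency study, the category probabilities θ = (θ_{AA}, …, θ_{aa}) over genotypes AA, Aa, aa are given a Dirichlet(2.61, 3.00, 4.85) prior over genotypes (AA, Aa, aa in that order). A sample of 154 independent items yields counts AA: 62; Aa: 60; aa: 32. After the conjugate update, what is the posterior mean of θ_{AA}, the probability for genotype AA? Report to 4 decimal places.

The Dirichlet prior is conjugate to the Multinomial likelihood: each posterior αⱼ = prior αⱼ + observed count nⱼ.
Posterior concentration: (64.61, 63.00, 36.85), total = 164.46.
E[θ_{AA}|data] = α_{AA}/Σα = 64.61/164.46 = 0.3929.

0.3929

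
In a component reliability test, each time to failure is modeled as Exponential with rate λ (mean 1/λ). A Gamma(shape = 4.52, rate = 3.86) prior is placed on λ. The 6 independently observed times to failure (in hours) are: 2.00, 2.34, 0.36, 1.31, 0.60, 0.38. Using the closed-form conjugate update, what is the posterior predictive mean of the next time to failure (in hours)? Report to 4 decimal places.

With a Gamma(shape α, rate β) prior on the exponential rate λ, the posterior after n observations with total T = Σxᵢ is Gamma(α+n, β+T).
Sum of observations T = 6.99 hours; n = 6.
Posterior: Gamma(4.52+6, 3.86+6.99) = Gamma(10.52, 10.85).
The predictive distribution for the next observation is Lomax; its mean is β/(α−1) = 10.85/9.52 = 1.1397.

1.1397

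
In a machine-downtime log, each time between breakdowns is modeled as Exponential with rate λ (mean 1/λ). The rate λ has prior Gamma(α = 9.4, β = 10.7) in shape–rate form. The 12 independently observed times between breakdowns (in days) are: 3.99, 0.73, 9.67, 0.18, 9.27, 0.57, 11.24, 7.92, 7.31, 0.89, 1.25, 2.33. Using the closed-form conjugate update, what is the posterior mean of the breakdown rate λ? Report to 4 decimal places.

0.3240

With a Gamma(shape α, rate β) prior on the exponential rate λ, the posterior after n observations with total T = Σxᵢ is Gamma(α+n, β+T).
Sum of observations T = 55.35 days; n = 12.
Posterior: Gamma(9.4+12, 10.7+55.35) = Gamma(21.4, 66.05).
Posterior mean of λ = α/β = 21.4/66.05 = 0.3240.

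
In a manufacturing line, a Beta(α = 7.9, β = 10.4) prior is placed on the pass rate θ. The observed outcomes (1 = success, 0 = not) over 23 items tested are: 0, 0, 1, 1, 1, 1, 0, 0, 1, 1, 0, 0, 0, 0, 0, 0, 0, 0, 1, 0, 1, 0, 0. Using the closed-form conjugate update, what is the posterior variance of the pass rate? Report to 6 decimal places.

0.005597

The Beta prior is conjugate to a Binomial/Bernoulli likelihood; the update adds successes to α and failures to β.
Posterior: Beta(α+k, β+n−k) = Beta(7.9+8, 10.4+15) = Beta(15.9, 25.4).
Var = αβ/((α+β)²(α+β+1)) = 15.9·25.4/(41.3²·42.3) = 0.005597.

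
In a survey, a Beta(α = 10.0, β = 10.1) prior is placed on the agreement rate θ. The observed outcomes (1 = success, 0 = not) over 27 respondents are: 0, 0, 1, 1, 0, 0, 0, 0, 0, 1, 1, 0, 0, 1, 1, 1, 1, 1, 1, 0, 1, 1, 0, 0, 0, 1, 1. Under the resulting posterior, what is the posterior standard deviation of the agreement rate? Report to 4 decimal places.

0.0721

The Beta prior is conjugate to a Binomial/Bernoulli likelihood; the update adds successes to α and failures to β.
Posterior: Beta(α+k, β+n−k) = Beta(10.0+14, 10.1+13) = Beta(24.0, 23.1).
Var = αβ/((α+β)²(α+β+1)) = 24.0·23.1/(47.1²·48.1) = 0.00519561; SD = √0.00519561 = 0.0721.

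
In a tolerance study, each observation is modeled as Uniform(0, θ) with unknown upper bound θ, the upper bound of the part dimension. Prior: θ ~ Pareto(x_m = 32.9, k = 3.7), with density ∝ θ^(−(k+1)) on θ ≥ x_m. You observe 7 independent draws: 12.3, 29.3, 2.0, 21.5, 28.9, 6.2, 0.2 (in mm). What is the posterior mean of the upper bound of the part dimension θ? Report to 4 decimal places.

36.2918

A Pareto(scale x_m, shape k) prior on the upper bound θ of Uniform(0, θ) is conjugate: posterior is Pareto(max(x_m, max xᵢ), k + n).
Sample maximum = 29.3; prior scale x_m = 32.9 → posterior scale = max = 32.9.
Posterior shape = 3.7 + 7 = 10.7.
E[θ|data] = k·x_m/(k−1) = 10.7·32.9/9.7 = 36.2918.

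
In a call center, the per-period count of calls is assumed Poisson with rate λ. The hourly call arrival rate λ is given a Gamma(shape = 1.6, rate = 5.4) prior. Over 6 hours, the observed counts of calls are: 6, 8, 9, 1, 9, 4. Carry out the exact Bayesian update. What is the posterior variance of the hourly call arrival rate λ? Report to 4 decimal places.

With a Gamma(shape α, rate β) prior, the Poisson likelihood is conjugate: the posterior is Gamma(α + ΣXᵢ, β + n).
Sum of counts S = 37 over n = 6 hours.
Posterior: Gamma(α+S, β+n) = Gamma(1.6+37, 5.4+6) = Gamma(38.6, 11.4).
Var = α/β² = 38.6/11.4² = 0.2970.

0.2970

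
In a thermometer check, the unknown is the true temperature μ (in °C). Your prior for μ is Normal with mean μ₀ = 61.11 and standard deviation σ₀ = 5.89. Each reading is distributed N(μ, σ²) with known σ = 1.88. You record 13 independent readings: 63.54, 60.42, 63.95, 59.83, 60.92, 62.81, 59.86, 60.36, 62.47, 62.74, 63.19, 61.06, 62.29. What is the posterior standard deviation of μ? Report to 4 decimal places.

0.5194

For Normal data with known variance σ², a Normal(μ₀, σ₀²) prior on μ is conjugate. Posterior precision = 1/σ₀² + n/σ²; posterior mean is the precision-weighted average of μ₀ and x̄.
σ₀² = 5.89² = 34.6921, σ² = 1.88² = 3.5344; σ² + n·σ₀² = 3.5344 + 13·34.6921 = 454.5317.
Posterior precision = 1/σ₀² + n/σ² = 1/34.6921 + 13/3.5344 = (σ² + n·σ₀²)/(σ₀²σ²) = 454.5317/(34.6921·3.5344); posterior variance σₙ² = σ₀²σ²/(σ² + n·σ₀²) = 34.6921·3.5344/454.5317 = 0.269763.
Posterior SD = √σₙ² = √(34.6921·3.5344/454.5317) = 0.5194.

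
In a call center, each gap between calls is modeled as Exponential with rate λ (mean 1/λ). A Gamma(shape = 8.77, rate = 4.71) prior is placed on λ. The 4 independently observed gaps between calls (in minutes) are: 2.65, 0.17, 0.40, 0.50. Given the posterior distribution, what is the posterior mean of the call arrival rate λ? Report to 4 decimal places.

With a Gamma(shape α, rate β) prior on the exponential rate λ, the posterior after n observations with total T = Σxᵢ is Gamma(α+n, β+T).
Sum of observations T = 3.72 minutes; n = 4.
Posterior: Gamma(8.77+4, 4.71+3.72) = Gamma(12.77, 8.43).
Posterior mean of λ = α/β = 12.77/8.43 = 1.5148.

1.5148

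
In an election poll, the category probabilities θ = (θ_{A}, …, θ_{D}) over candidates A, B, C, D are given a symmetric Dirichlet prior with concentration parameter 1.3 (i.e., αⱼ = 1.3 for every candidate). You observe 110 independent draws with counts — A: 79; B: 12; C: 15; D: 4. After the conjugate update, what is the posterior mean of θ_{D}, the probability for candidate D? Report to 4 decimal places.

0.0460

The Dirichlet prior is conjugate to the Multinomial likelihood: each posterior αⱼ = prior αⱼ + observed count nⱼ.
Posterior concentration: (80.3, 13.3, 16.3, 5.3), total = 115.2.
E[θ_{D}|data] = α_{D}/Σα = 5.3/115.2 = 0.0460.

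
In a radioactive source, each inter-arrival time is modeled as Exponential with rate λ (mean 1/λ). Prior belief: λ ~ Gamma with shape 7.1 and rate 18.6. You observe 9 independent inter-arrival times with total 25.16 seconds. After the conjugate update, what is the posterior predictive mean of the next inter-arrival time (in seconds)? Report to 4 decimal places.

With a Gamma(shape α, rate β) prior on the exponential rate λ, the posterior after n observations with total T = Σxᵢ is Gamma(α+n, β+T).
Posterior: Gamma(7.1+9, 18.6+25.16) = Gamma(16.1, 43.76).
The predictive distribution for the next observation is Lomax; its mean is β/(α−1) = 43.76/15.1 = 2.8980.

2.8980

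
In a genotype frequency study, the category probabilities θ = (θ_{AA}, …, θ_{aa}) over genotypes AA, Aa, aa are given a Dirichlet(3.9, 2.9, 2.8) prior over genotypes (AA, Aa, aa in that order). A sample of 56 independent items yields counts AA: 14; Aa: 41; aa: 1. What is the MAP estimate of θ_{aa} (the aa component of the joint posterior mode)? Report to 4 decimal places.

0.0447

The Dirichlet prior is conjugate to the Multinomial likelihood: each posterior αⱼ = prior αⱼ + observed count nⱼ.
Posterior concentration: (17.9, 43.9, 3.8), total = 65.6.
Joint mode component: (α_{aa}−1)/(Σα−K) = 2.8/62.6 = 0.0447.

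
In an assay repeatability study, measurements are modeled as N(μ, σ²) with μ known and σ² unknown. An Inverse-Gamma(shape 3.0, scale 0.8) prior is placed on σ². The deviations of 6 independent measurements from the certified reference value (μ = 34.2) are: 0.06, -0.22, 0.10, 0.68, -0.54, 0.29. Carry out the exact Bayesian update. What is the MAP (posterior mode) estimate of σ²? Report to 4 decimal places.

With known mean μ and an Inverse-Gamma(α, β) prior on σ², the Normal likelihood is conjugate: posterior is Inv-Gamma(α + n/2, β + Σ(xᵢ−μ)²/2).
Σ(xᵢ−μ)² = (0.06)² + (-0.22)² + (0.10)² + (0.68)² + (-0.54)² + (0.29)² = 0.9001.
Posterior: Inv-Gamma(3.0 + 6/2, 0.8 + 0.9001/2) = Inv-Gamma(6.00, 1.25005).
Mode = β/(α+1) = 1.25005/7.00 = 0.1786.

0.1786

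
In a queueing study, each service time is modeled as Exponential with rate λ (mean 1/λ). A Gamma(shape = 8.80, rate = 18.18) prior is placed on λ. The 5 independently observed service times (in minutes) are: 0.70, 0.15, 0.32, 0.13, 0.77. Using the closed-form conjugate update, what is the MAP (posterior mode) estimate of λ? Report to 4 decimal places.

0.6321

With a Gamma(shape α, rate β) prior on the exponential rate λ, the posterior after n observations with total T = Σxᵢ is Gamma(α+n, β+T).
Sum of observations T = 2.07 minutes; n = 5.
Posterior: Gamma(8.80+5, 18.18+2.07) = Gamma(13.80, 20.25).
Mode = (α−1)/β = 0.6321.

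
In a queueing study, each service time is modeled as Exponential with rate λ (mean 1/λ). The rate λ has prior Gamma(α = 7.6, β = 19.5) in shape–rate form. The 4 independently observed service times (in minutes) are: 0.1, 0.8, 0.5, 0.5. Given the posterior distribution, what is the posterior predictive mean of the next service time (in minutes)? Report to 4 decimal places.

With a Gamma(shape α, rate β) prior on the exponential rate λ, the posterior after n observations with total T = Σxᵢ is Gamma(α+n, β+T).
Sum of observations T = 1.9 minutes; n = 4.
Posterior: Gamma(7.6+4, 19.5+1.9) = Gamma(11.6, 21.4).
The predictive distribution for the next observation is Lomax; its mean is β/(α−1) = 21.4/10.6 = 2.0189.

2.0189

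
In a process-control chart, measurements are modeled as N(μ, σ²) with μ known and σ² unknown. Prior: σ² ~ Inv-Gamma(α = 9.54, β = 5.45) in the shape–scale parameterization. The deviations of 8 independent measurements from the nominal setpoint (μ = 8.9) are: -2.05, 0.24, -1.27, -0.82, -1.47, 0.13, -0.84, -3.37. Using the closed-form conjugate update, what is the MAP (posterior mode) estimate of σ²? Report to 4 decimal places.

1.0896

With known mean μ and an Inverse-Gamma(α, β) prior on σ², the Normal likelihood is conjugate: posterior is Inv-Gamma(α + n/2, β + Σ(xᵢ−μ)²/2).
Σ(xᵢ−μ)² = (-2.05)² + (0.24)² + (-1.27)² + (-0.82)² + (-1.47)² + (0.13)² + (-0.84)² + (-3.37)² = 20.7857.
Posterior: Inv-Gamma(9.54 + 8/2, 5.45 + 20.7857/2) = Inv-Gamma(13.54, 15.84285).
Mode = β/(α+1) = 15.84285/14.54 = 1.0896.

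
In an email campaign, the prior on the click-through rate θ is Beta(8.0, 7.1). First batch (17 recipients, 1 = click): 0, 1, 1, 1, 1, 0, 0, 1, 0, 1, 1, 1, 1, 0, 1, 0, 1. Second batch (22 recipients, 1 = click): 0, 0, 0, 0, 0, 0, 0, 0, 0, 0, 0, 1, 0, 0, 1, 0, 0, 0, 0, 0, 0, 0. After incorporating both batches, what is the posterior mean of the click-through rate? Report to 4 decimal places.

0.3882

The Beta prior is conjugate to a Binomial/Bernoulli likelihood; the update adds successes to α and failures to β.
After batch 1: Beta(8.0+11, 7.1+6) = Beta(19.0, 13.1).
After batch 2: Beta(19.0+2, 13.1+20) = Beta(21.0, 33.1).
Posterior mean = α/(α+β) = 21.0/54.1 = 0.3882.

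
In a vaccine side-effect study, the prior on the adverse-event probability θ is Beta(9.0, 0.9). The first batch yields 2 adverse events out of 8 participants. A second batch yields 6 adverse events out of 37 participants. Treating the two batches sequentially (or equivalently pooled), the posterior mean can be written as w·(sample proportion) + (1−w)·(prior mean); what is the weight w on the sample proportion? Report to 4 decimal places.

0.8197

The Beta prior is conjugate to a Binomial/Bernoulli likelihood; the update adds successes to α and failures to β.
Total number of participants: n = 8 + 37 = 45.
Posterior mean = (α₀+k)/(α₀+β₀+n) = [n/(α₀+β₀+n)]·(k/n) + [(α₀+β₀)/(α₀+β₀+n)]·α₀/(α₀+β₀), so only n and the prior enter the weight.
The weight on the data is w = n/(α₀+β₀+n) = 45/(9.0+0.9+45) = 45/54.9 = 0.8197.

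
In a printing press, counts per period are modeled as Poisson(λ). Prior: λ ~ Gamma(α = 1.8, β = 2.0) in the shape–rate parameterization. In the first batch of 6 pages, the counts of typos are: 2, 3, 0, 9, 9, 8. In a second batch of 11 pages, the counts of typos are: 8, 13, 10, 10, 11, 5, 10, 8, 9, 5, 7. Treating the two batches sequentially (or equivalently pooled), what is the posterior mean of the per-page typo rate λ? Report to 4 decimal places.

6.7789

With a Gamma(shape α, rate β) prior, the Poisson likelihood is conjugate: the posterior is Gamma(α + ΣXᵢ, β + n).
Batch 1: sum of counts S = 31 over n = 6 pages.
After batch 1: Gamma(α+S, β+n) = Gamma(1.8+31, 2.0+6) = Gamma(32.8, 8.0).
Batch 2: sum of counts S = 96 over n = 11 pages.
After batch 2: Gamma(α+S, β+n) = Gamma(32.8+96, 8.0+11) = Gamma(128.8, 19.0).
Posterior mean = α/β = 128.8/19.0 = 6.7789.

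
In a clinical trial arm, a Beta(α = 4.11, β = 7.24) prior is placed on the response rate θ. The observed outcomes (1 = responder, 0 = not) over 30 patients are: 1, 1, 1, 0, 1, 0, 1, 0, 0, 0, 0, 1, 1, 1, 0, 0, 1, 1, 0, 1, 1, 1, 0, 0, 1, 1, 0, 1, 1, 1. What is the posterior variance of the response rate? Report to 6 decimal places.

The Beta prior is conjugate to a Binomial/Bernoulli likelihood; the update adds successes to α and failures to β.
Posterior: Beta(α+k, β+n−k) = Beta(4.11+18, 7.24+12) = Beta(22.11, 19.24).
Var = αβ/((α+β)²(α+β+1)) = 22.11·19.24/(41.35²·42.35) = 0.005875.

0.005875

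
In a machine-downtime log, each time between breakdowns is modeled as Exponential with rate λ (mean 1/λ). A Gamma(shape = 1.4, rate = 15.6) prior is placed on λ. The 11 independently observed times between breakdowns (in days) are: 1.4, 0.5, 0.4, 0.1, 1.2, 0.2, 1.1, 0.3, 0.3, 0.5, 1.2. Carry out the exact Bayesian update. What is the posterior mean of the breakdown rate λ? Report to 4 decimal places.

0.5439

With a Gamma(shape α, rate β) prior on the exponential rate λ, the posterior after n observations with total T = Σxᵢ is Gamma(α+n, β+T).
Sum of observations T = 7.2 days; n = 11.
Posterior: Gamma(1.4+11, 15.6+7.2) = Gamma(12.4, 22.8).
Posterior mean of λ = α/β = 12.4/22.8 = 0.5439.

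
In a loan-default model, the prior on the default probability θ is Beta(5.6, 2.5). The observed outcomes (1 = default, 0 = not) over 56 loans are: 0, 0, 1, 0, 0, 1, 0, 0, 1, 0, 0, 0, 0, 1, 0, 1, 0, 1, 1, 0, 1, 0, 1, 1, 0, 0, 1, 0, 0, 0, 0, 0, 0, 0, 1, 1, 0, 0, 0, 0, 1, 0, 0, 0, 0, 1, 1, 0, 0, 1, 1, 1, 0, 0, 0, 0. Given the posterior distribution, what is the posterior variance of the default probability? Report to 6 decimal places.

0.003633

The Beta prior is conjugate to a Binomial/Bernoulli likelihood; the update adds successes to α and failures to β.
Posterior: Beta(α+k, β+n−k) = Beta(5.6+19, 2.5+37) = Beta(24.6, 39.5).
Var = αβ/((α+β)²(α+β+1)) = 24.6·39.5/(64.1²·65.1) = 0.003633.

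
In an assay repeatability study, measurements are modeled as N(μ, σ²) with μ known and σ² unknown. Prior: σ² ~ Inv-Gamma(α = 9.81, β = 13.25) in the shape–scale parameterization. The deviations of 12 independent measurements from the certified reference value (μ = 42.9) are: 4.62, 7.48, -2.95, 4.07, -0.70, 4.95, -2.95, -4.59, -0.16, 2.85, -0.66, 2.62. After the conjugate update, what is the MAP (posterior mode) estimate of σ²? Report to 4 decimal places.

With known mean μ and an Inverse-Gamma(α, β) prior on σ², the Normal likelihood is conjugate: posterior is Inv-Gamma(α + n/2, β + Σ(xᵢ−μ)²/2).
Σ(xᵢ−μ)² = (4.62)² + (7.48)² + (-2.95)² + (4.07)² + (-0.70)² + (4.95)² + (-2.95)² + (-4.59)² + (-0.16)² + (2.85)² + (-0.66)² + (2.62)² = 172.7734.
Posterior: Inv-Gamma(9.81 + 12/2, 13.25 + 172.7734/2) = Inv-Gamma(15.81, 99.63670).
Mode = β/(α+1) = 99.63670/16.81 = 5.9272.

5.9272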